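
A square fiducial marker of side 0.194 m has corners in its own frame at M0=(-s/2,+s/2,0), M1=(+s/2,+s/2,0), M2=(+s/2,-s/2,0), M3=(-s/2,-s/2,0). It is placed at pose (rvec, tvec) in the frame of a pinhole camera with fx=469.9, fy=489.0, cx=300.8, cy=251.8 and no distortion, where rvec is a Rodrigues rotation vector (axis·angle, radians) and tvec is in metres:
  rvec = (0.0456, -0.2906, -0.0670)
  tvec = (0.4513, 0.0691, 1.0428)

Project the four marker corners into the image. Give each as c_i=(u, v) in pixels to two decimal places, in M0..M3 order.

Intrinsics K: fx=469.9, fy=489.0, cx=300.8, cy=251.8
Marker side s = 0.194 m; corners in marker frame (Z=0):
  M0 = (-0.0970, +0.0970, 0)
  M1 = (+0.0970, +0.0970, 0)
  M2 = (+0.0970, -0.0970, 0)
  M3 = (-0.0970, -0.0970, 0)
rvec = (0.0456, -0.2906, -0.0670), |rvec| = θ = 0.30169 rad = 17.286°
Rodrigues: sinθ=0.29713, 1−cosθ=0.04516; R = I + sinθ·[k]× + (1−cosθ)·[k]×²:
    [+0.95587 +0.05941 -0.28773]
    [-0.07256 +0.99674 -0.03525]
    [+0.28470 +0.05457 +0.95706]
t = (0.4513, 0.0691, 1.0428) m
M0: Pc = R·M0+t = (+0.36434, +0.17282, +1.02048); u = 469.9·(+0.36434)/1.02048 + 300.8 = 468.5696, v = 489.0·(+0.17282)/1.02048 + 251.8 = 334.6143
M1: Pc = R·M1+t = (+0.54978, +0.15875, +1.07571); u = 469.9·(+0.54978)/1.07571 + 300.8 = 540.9603, v = 489.0·(+0.15875)/1.07571 + 251.8 = 323.9630
M2: Pc = R·M2+t = (+0.53826, -0.03462, +1.06512); u = 469.9·(+0.53826)/1.06512 + 300.8 = 538.2625, v = 489.0·(-0.03462)/1.06512 + 251.8 = 235.9047
M3: Pc = R·M3+t = (+0.35282, -0.02055, +1.00989); u = 469.9·(+0.35282)/1.00989 + 300.8 = 464.9653, v = 489.0·(-0.02055)/1.00989 + 251.8 = 241.8518

c0=(468.57, 334.61) c1=(540.96, 323.96) c2=(538.26, 235.90) c3=(464.97, 241.85)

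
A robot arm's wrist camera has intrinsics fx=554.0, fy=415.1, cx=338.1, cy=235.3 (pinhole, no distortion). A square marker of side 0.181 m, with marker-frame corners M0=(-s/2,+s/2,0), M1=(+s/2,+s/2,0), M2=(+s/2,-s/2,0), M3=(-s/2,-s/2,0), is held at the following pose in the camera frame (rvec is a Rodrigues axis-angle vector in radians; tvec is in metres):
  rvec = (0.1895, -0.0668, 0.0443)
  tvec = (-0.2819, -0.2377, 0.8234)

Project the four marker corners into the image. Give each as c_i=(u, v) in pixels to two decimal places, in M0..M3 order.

Intrinsics K: fx=554.0, fy=415.1, cx=338.1, cy=235.3
Marker side s = 0.181 m; corners in marker frame (Z=0):
  M0 = (-0.0905, +0.0905, 0)
  M1 = (+0.0905, +0.0905, 0)
  M2 = (+0.0905, -0.0905, 0)
  M3 = (-0.0905, -0.0905, 0)
rvec = (0.1895, -0.0668, 0.0443), |rvec| = θ = 0.20575 rad = 11.789°
Rodrigues: sinθ=0.20431, 1−cosθ=0.02109; R = I + sinθ·[k]× + (1−cosθ)·[k]×²:
    [+0.99680 -0.05030 -0.06215]
    [+0.03768 +0.98113 -0.18964]
    [+0.07051 +0.18669 +0.97988]
t = (-0.2819, -0.2377, 0.8234) m
M0: Pc = R·M0+t = (-0.37666, -0.15232, +0.83391); u = 554.0·(-0.37666)/0.83391 + 338.1 = 87.8695, v = 415.1·(-0.15232)/0.83391 + 235.3 = 159.4803
M1: Pc = R·M1+t = (-0.19624, -0.14550, +0.84668); u = 554.0·(-0.19624)/0.84668 + 338.1 = 209.6948, v = 415.1·(-0.14550)/0.84668 + 235.3 = 163.9670
M2: Pc = R·M2+t = (-0.18714, -0.32308, +0.81289); u = 554.0·(-0.18714)/0.81289 + 338.1 = 210.5612, v = 415.1·(-0.32308)/0.81289 + 235.3 = 70.3181
M3: Pc = R·M3+t = (-0.36756, -0.32990, +0.80012); u = 554.0·(-0.36756)/0.80012 + 338.1 = 83.6048, v = 415.1·(-0.32990)/0.80012 + 235.3 = 64.1482

c0=(87.87, 159.48) c1=(209.69, 163.97) c2=(210.56, 70.32) c3=(83.60, 64.15)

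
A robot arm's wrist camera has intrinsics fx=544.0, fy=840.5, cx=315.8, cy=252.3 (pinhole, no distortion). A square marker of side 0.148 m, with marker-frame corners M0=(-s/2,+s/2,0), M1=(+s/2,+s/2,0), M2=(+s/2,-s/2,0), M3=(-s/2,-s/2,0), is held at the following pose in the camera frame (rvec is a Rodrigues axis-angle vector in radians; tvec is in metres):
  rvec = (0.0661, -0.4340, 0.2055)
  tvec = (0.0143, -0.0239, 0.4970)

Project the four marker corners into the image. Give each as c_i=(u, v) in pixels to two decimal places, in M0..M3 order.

c0=(237.78, 314.98) c1=(381.79, 350.63) c2=(414.50, 120.49) c3=(273.99, 53.50)

Intrinsics K: fx=544.0, fy=840.5, cx=315.8, cy=252.3
Marker side s = 0.148 m; corners in marker frame (Z=0):
  M0 = (-0.0740, +0.0740, 0)
  M1 = (+0.0740, +0.0740, 0)
  M2 = (+0.0740, -0.0740, 0)
  M3 = (-0.0740, -0.0740, 0)
rvec = (0.0661, -0.4340, 0.2055), |rvec| = θ = 0.48472 rad = 27.773°
Rodrigues: sinθ=0.46596, 1−cosθ=0.11520; R = I + sinθ·[k]× + (1−cosθ)·[k]×²:
    [+0.88695 -0.21161 -0.41054]
    [+0.18348 +0.97715 -0.10727]
    [+0.42386 +0.01981 +0.90551]
t = (0.0143, -0.0239, 0.4970) m
M0: Pc = R·M0+t = (-0.06699, +0.03483, +0.46710); u = 544.0·(-0.06699)/0.46710 + 315.8 = 237.7774, v = 840.5·(+0.03483)/0.46710 + 252.3 = 314.9761
M1: Pc = R·M1+t = (+0.06427, +0.06199, +0.52983); u = 544.0·(+0.06427)/0.52983 + 315.8 = 381.7935, v = 840.5·(+0.06199)/0.52983 + 252.3 = 350.6331
M2: Pc = R·M2+t = (+0.09559, -0.08263, +0.52690); u = 544.0·(+0.09559)/0.52690 + 315.8 = 414.4958, v = 840.5·(-0.08263)/0.52690 + 252.3 = 120.4876
M3: Pc = R·M3+t = (-0.03567, -0.10979, +0.46417); u = 544.0·(-0.03567)/0.46417 + 315.8 = 273.9895, v = 840.5·(-0.10979)/0.46417 + 252.3 = 53.5013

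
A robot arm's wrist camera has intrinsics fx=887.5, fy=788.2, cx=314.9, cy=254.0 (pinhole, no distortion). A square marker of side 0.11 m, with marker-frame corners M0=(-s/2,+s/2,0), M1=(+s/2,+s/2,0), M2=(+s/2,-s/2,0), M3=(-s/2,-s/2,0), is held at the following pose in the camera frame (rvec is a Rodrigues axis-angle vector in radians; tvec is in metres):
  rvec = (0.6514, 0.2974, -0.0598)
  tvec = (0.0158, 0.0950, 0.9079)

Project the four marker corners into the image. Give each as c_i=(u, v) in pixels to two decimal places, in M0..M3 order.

Intrinsics K: fx=887.5, fy=788.2, cx=314.9, cy=254.0
Marker side s = 0.11 m; corners in marker frame (Z=0):
  M0 = (-0.0550, +0.0550, 0)
  M1 = (+0.0550, +0.0550, 0)
  M2 = (+0.0550, -0.0550, 0)
  M3 = (-0.0550, -0.0550, 0)
rvec = (0.6514, 0.2974, -0.0598), |rvec| = θ = 0.71857 rad = 41.171°
Rodrigues: sinθ=0.65831, 1−cosθ=0.24725; R = I + sinθ·[k]× + (1−cosθ)·[k]×²:
    [+0.95593 +0.14755 +0.25381]
    [+0.03798 +0.79510 -0.60529]
    [-0.29111 +0.58826 +0.75446]
t = (0.0158, 0.0950, 0.9079) m
M0: Pc = R·M0+t = (-0.02866, +0.13664, +0.95627); u = 887.5·(-0.02866)/0.95627 + 314.9 = 288.2999, v = 788.2·(+0.13664)/0.95627 + 254.0 = 366.6265
M1: Pc = R·M1+t = (+0.07649, +0.14082, +0.92424); u = 887.5·(+0.07649)/0.92424 + 314.9 = 388.3508, v = 788.2·(+0.14082)/0.92424 + 254.0 = 374.0917
M2: Pc = R·M2+t = (+0.06026, +0.05336, +0.85953); u = 887.5·(+0.06026)/0.85953 + 314.9 = 377.1217, v = 788.2·(+0.05336)/0.85953 + 254.0 = 302.9301
M3: Pc = R·M3+t = (-0.04489, +0.04918, +0.89156); u = 887.5·(-0.04489)/0.89156 + 314.9 = 270.2126, v = 788.2·(+0.04918)/0.89156 + 254.0 = 297.4791

c0=(288.30, 366.63) c1=(388.35, 374.09) c2=(377.12, 302.93) c3=(270.21, 297.48)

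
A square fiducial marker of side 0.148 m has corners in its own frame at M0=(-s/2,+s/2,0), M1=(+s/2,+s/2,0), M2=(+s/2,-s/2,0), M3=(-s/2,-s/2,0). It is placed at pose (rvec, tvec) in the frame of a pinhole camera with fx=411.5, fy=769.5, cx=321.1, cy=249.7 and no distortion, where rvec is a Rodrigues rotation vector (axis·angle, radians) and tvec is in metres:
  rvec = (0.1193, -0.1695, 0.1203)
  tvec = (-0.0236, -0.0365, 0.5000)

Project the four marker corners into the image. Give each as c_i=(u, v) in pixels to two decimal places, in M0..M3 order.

c0=(233.34, 293.80) c1=(352.10, 315.46) c2=(368.67, 95.22) c3=(246.84, 60.94)

Intrinsics K: fx=411.5, fy=769.5, cx=321.1, cy=249.7
Marker side s = 0.148 m; corners in marker frame (Z=0):
  M0 = (-0.0740, +0.0740, 0)
  M1 = (+0.0740, +0.0740, 0)
  M2 = (+0.0740, -0.0740, 0)
  M3 = (-0.0740, -0.0740, 0)
rvec = (0.1193, -0.1695, 0.1203), |rvec| = θ = 0.23966 rad = 13.731°
Rodrigues: sinθ=0.23737, 1−cosθ=0.02858; R = I + sinθ·[k]× + (1−cosθ)·[k]×²:
    [+0.97850 -0.12921 -0.16074]
    [+0.10909 +0.98572 -0.12831]
    [+0.17502 +0.10801 +0.97862]
t = (-0.0236, -0.0365, 0.5000) m
M0: Pc = R·M0+t = (-0.10557, +0.02837, +0.49504); u = 411.5·(-0.10557)/0.49504 + 321.1 = 233.3448, v = 769.5·(+0.02837)/0.49504 + 249.7 = 293.7994
M1: Pc = R·M1+t = (+0.03925, +0.04452, +0.52094); u = 411.5·(+0.03925)/0.52094 + 321.1 = 352.1019, v = 769.5·(+0.04452)/0.52094 + 249.7 = 315.4551
M2: Pc = R·M2+t = (+0.05837, -0.10137, +0.50496); u = 411.5·(+0.05837)/0.50496 + 321.1 = 368.6676, v = 769.5·(-0.10137)/0.50496 + 249.7 = 95.2230
M3: Pc = R·M3+t = (-0.08645, -0.11752, +0.47906); u = 411.5·(-0.08645)/0.47906 + 321.1 = 246.8433, v = 769.5·(-0.11752)/0.47906 + 249.7 = 60.9362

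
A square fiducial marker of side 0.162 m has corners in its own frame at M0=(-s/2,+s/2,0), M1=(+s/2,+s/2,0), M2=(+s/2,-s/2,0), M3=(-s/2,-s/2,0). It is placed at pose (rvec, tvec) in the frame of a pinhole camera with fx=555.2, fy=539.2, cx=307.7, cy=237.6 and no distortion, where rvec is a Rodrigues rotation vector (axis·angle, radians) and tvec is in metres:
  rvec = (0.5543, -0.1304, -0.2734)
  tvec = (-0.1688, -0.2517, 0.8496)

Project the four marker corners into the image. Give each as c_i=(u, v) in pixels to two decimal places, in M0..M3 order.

c0=(165.10, 139.27) c1=(262.19, 111.84) c2=(232.82, 10.47) c3=(124.95, 39.87)

Intrinsics K: fx=555.2, fy=539.2, cx=307.7, cy=237.6
Marker side s = 0.162 m; corners in marker frame (Z=0):
  M0 = (-0.0810, +0.0810, 0)
  M1 = (+0.0810, +0.0810, 0)
  M2 = (+0.0810, -0.0810, 0)
  M3 = (-0.0810, -0.0810, 0)
rvec = (0.5543, -0.1304, -0.2734), |rvec| = θ = 0.63166 rad = 36.192°
Rodrigues: sinθ=0.59049, 1−cosθ=0.19295; R = I + sinθ·[k]× + (1−cosθ)·[k]×²:
    [+0.95563 +0.22062 -0.19519]
    [-0.29053 +0.81527 -0.50093]
    [+0.04861 +0.53541 +0.84319]
t = (-0.1688, -0.2517, 0.8496) m
M0: Pc = R·M0+t = (-0.22834, -0.16213, +0.88903); u = 555.2·(-0.22834)/0.88903 + 307.7 = 165.1044, v = 539.2·(-0.16213)/0.88903 + 237.6 = 139.2676
M1: Pc = R·M1+t = (-0.07352, -0.20920, +0.89691); u = 555.2·(-0.07352)/0.89691 + 307.7 = 262.1877, v = 539.2·(-0.20920)/0.89691 + 237.6 = 111.8357
M2: Pc = R·M2+t = (-0.10926, -0.34127, +0.81017); u = 555.2·(-0.10926)/0.81017 + 307.7 = 232.8223, v = 539.2·(-0.34127)/0.81017 + 237.6 = 10.4713
M3: Pc = R·M3+t = (-0.26408, -0.29420, +0.80229); u = 555.2·(-0.26408)/0.80229 + 307.7 = 124.9550, v = 539.2·(-0.29420)/0.80229 + 237.6 = 39.8738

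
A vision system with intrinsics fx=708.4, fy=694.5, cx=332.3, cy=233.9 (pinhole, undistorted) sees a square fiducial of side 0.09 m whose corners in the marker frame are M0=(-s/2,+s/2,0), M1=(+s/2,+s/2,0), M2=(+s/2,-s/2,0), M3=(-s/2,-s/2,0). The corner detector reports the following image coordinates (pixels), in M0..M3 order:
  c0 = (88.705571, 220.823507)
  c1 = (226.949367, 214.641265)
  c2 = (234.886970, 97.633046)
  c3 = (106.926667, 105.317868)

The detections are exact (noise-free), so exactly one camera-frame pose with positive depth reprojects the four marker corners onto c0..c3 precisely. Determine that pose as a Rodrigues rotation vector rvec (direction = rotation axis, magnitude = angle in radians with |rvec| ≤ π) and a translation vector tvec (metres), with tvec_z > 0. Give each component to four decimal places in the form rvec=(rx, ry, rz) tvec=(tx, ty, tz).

Intrinsics K: fx=708.4, fy=694.5, cx=332.3, cy=233.9
Marker side s = 0.09 m; corners in marker frame (Z=0):
  M0 = (-0.0450, +0.0450, 0)
  M1 = (+0.0450, +0.0450, 0)
  M2 = (+0.0450, -0.0450, 0)
  M3 = (-0.0450, -0.0450, 0)
Detected image corners:
  c0 = (88.705571, 220.823507) px
  c1 = (226.949367, 214.641265) px
  c2 = (234.886970, 97.633046) px
  c3 = (106.926667, 105.317868) px
Planar DLT: solve 8×8 A·h = b for H (H[2,2]=1):
  H  [+1444.44694 -290.09529 +164.03860]
  H  [-108.64384 +1151.58532 +157.33861]
  H  [-0.19595 -0.87770 +1.00000]
B = K⁻¹H; ‖b₁‖=2.141847, ‖b₂‖=2.141847; λ = 2/(‖b₁‖+‖b₂‖) = 0.466887, sign → tz>0 ⇒ λ=+0.466887
r₁ = λ·B[:,0] = (+0.99491,-0.04223,-0.09149); r₂ = λ·B[:,1] = (+0.00103,+0.91218,-0.40979)
r₃ = r₁×r₂ = (+0.10076,+0.40761,+0.90758); SVD([r₁ r₂ r₃]) → R = UVᵀ:
  R  [+0.99491 +0.00103 +0.10076]
  R  [-0.04223 +0.91218 +0.40761]
  R  [-0.09149 -0.40979 +0.90758]
t = (-0.11090, -0.05147, +0.46689) m
tr R = 2.814672; θ = arccos((tr R − 1)/2) = 0.433893 rad = 24.860°
axis k = ((R−Rᵀ)₃₂, (R−Rᵀ)₁₃, (R−Rᵀ)₂₁) / (2 sinθ) = (-0.972150, +0.228642, -0.051446)
rvec = θ·k = (-0.421809, +0.099206, -0.022322)

rvec=(-0.4218, 0.0992, -0.0223) tvec=(-0.1109, -0.0515, 0.4669)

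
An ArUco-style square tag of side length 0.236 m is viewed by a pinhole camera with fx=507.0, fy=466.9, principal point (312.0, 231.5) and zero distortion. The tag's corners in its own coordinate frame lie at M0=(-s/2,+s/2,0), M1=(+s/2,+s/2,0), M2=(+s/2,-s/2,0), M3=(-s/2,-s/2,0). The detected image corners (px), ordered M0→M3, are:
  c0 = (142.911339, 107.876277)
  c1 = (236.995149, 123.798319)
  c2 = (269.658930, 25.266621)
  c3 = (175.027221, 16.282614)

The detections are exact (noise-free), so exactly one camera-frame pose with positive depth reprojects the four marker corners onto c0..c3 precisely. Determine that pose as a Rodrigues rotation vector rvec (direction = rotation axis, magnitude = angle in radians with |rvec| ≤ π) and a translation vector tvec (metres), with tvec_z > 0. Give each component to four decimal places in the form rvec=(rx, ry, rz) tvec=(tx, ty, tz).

rvec=(-0.1287, 0.3153, 0.2621) tvec=(-0.2282, -0.3782, 1.0778)

Intrinsics K: fx=507.0, fy=466.9, cx=312.0, cy=231.5
Marker side s = 0.236 m; corners in marker frame (Z=0):
  M0 = (-0.1180, +0.1180, 0)
  M1 = (+0.1180, +0.1180, 0)
  M2 = (+0.1180, -0.1180, 0)
  M3 = (-0.1180, -0.1180, 0)
Detected image corners:
  c0 = (142.911339, 107.876277) px
  c1 = (236.995149, 123.798319) px
  c2 = (269.658930, 25.266621) px
  c3 = (175.027221, 16.282614) px
Planar DLT: solve 8×8 A·h = b for H (H[2,2]=1):
  H  [+338.18723 -153.29242 +204.63257]
  H  [+32.20616 +396.95852 +67.64853]
  H  [-0.29903 -0.07804 +1.00000]
B = K⁻¹H; ‖b₁‖=0.927851, ‖b₂‖=0.927851; λ = 2/(‖b₁‖+‖b₂‖) = 1.077759, sign → tz>0 ⇒ λ=+1.077759
r₁ = λ·B[:,0] = (+0.91723,+0.23414,-0.32228); r₂ = λ·B[:,1] = (-0.27410,+0.95802,-0.08411)
r₃ = r₁×r₂ = (+0.28906,+0.16549,+0.94290); SVD([r₁ r₂ r₃]) → R = UVᵀ:
  R  [+0.91723 -0.27410 +0.28906]
  R  [+0.23414 +0.95802 +0.16549]
  R  [-0.32228 -0.08411 +0.94290]
t = (-0.22824, -0.37822, +1.07776) m
tr R = 2.818146; θ = arccos((tr R − 1)/2) = 0.429742 rad = 24.622°
axis k = ((R−Rᵀ)₃₂, (R−Rᵀ)₁₃, (R−Rᵀ)₂₁) / (2 sinθ) = (-0.299540, +0.733661, +0.609932)
rvec = θ·k = (-0.128725, +0.315285, +0.262113)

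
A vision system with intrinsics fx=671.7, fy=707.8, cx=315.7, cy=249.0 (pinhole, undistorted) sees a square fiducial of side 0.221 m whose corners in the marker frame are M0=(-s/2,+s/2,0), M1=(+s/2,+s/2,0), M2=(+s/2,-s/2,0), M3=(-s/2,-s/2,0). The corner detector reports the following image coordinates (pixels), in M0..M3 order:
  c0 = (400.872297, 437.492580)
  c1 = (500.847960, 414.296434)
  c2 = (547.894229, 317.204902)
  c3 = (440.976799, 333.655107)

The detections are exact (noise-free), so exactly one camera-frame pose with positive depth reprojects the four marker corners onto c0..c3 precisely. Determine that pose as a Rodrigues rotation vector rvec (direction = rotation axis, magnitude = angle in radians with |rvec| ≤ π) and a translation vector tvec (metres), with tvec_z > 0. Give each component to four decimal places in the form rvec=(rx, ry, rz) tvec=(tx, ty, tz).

Intrinsics K: fx=671.7, fy=707.8, cx=315.7, cy=249.0
Marker side s = 0.221 m; corners in marker frame (Z=0):
  M0 = (-0.1105, +0.1105, 0)
  M1 = (+0.1105, +0.1105, 0)
  M2 = (+0.1105, -0.1105, 0)
  M3 = (-0.1105, -0.1105, 0)
Detected image corners:
  c0 = (400.872297, 437.492580) px
  c1 = (500.847960, 414.296434) px
  c2 = (547.894229, 317.204902) px
  c3 = (440.976799, 333.655107) px
Planar DLT: solve 8×8 A·h = b for H (H[2,2]=1):
  H  [+654.77679 +24.63937 +473.78189]
  H  [+58.54197 +630.76651 +377.84076]
  H  [+0.39672 +0.47076 +1.00000]
B = K⁻¹H; ‖b₁‖=0.884369, ‖b₂‖=0.884369; λ = 2/(‖b₁‖+‖b₂‖) = 1.130749, sign → tz>0 ⇒ λ=+1.130749
r₁ = λ·B[:,0] = (+0.89142,-0.06429,+0.44859); r₂ = λ·B[:,1] = (-0.20871,+0.82042,+0.53231)
r₃ = r₁×r₂ = (-0.40226,-0.56813,+0.71792); SVD([r₁ r₂ r₃]) → R = UVᵀ:
  R  [+0.89142 -0.20871 -0.40226]
  R  [-0.06429 +0.82042 -0.56813]
  R  [+0.44859 +0.53231 +0.71792]
t = (+0.26612, +0.20583, +1.13075) m
tr R = 2.429766; θ = arccos((tr R − 1)/2) = 0.774340 rad = 44.366°
axis k = ((R−Rᵀ)₃₂, (R−Rᵀ)₁₃, (R−Rᵀ)₂₁) / (2 sinθ) = (+0.786878, -0.608407, +0.103267)
rvec = θ·k = (+0.609311, -0.471114, +0.079964)

rvec=(0.6093, -0.4711, 0.0800) tvec=(0.2661, 0.2058, 1.1307)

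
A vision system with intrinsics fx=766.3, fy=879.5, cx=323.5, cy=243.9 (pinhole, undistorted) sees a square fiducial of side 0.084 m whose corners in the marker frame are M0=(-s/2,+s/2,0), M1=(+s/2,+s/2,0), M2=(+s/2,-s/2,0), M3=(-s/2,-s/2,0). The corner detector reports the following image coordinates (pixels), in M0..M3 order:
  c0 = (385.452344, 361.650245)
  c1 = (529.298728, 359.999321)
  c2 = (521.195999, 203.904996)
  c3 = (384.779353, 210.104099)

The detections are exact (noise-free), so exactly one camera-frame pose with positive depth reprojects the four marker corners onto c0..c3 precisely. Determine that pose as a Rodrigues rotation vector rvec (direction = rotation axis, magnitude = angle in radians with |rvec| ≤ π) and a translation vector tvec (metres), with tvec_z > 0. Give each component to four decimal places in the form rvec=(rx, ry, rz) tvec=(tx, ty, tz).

Intrinsics K: fx=766.3, fy=879.5, cx=323.5, cy=243.9
Marker side s = 0.084 m; corners in marker frame (Z=0):
  M0 = (-0.0420, +0.0420, 0)
  M1 = (+0.0420, +0.0420, 0)
  M2 = (+0.0420, -0.0420, 0)
  M3 = (-0.0420, -0.0420, 0)
Detected image corners:
  c0 = (385.452344, 361.650245) px
  c1 = (529.298728, 359.999321) px
  c2 = (521.195999, 203.904996) px
  c3 = (384.779353, 210.104099) px
Planar DLT: solve 8×8 A·h = b for H (H[2,2]=1):
  H  [+1499.65926 -230.50931 +454.04212]
  H  [-151.85867 +1654.84156 +281.94331]
  H  [-0.36781 -0.61967 +1.00000]
B = K⁻¹H; ‖b₁‖=2.145238, ‖b₂‖=2.145238; λ = 2/(‖b₁‖+‖b₂‖) = 0.466149, sign → tz>0 ⇒ λ=+0.466149
r₁ = λ·B[:,0] = (+0.98464,-0.03294,-0.17146); r₂ = λ·B[:,1] = (-0.01828,+0.95720,-0.28886)
r₃ = r₁×r₂ = (+0.17363,+0.28756,+0.94189); SVD([r₁ r₂ r₃]) → R = UVᵀ:
  R  [+0.98464 -0.01828 +0.17363]
  R  [-0.03294 +0.95720 +0.28756]
  R  [-0.17146 -0.28886 +0.94189]
t = (+0.07941, +0.02016, +0.46615) m
tr R = 2.883732; θ = arccos((tr R − 1)/2) = 0.342655 rad = 19.633°
axis k = ((R−Rᵀ)₃₂, (R−Rᵀ)₁₃, (R−Rᵀ)₂₁) / (2 sinθ) = (-0.857788, +0.513541, -0.021820)
rvec = θ·k = (-0.293925, +0.175967, -0.007477)

rvec=(-0.2939, 0.1760, -0.0075) tvec=(0.0794, 0.0202, 0.4661)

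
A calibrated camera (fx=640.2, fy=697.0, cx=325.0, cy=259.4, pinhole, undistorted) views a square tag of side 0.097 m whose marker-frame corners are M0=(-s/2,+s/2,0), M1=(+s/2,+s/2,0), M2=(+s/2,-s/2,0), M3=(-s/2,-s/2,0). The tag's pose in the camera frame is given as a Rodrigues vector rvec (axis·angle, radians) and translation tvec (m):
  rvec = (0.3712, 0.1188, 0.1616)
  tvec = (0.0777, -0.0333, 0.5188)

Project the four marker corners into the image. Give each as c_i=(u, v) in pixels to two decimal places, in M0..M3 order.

Intrinsics K: fx=640.2, fy=697.0, cx=325.0, cy=259.4
Marker side s = 0.097 m; corners in marker frame (Z=0):
  M0 = (-0.0485, +0.0485, 0)
  M1 = (+0.0485, +0.0485, 0)
  M2 = (+0.0485, -0.0485, 0)
  M3 = (-0.0485, -0.0485, 0)
rvec = (0.3712, 0.1188, 0.1616), |rvec| = θ = 0.42192 rad = 24.174°
Rodrigues: sinθ=0.40951, 1−cosθ=0.08770; R = I + sinθ·[k]× + (1−cosθ)·[k]×²:
    [+0.98018 -0.13512 +0.14486]
    [+0.17857 +0.91926 -0.35083]
    [-0.08576 +0.36974 +0.92517]
t = (0.0777, -0.0333, 0.5188) m
M0: Pc = R·M0+t = (+0.02361, +0.00262, +0.54089); u = 640.2·(+0.02361)/0.54089 + 325.0 = 352.9420, v = 697.0·(+0.00262)/0.54089 + 259.4 = 262.7803
M1: Pc = R·M1+t = (+0.11869, +0.01994, +0.53257); u = 640.2·(+0.11869)/0.53257 + 325.0 = 467.6702, v = 697.0·(+0.01994)/0.53257 + 259.4 = 285.5024
M2: Pc = R·M2+t = (+0.13179, -0.06922, +0.49671); u = 640.2·(+0.13179)/0.49671 + 325.0 = 494.8652, v = 697.0·(-0.06922)/0.49671 + 259.4 = 162.2634
M3: Pc = R·M3+t = (+0.03671, -0.08654, +0.50503); u = 640.2·(+0.03671)/0.50503 + 325.0 = 371.5415, v = 697.0·(-0.08654)/0.50503 + 259.4 = 139.9575

c0=(352.94, 262.78) c1=(467.67, 285.50) c2=(494.87, 162.26) c3=(371.54, 139.96)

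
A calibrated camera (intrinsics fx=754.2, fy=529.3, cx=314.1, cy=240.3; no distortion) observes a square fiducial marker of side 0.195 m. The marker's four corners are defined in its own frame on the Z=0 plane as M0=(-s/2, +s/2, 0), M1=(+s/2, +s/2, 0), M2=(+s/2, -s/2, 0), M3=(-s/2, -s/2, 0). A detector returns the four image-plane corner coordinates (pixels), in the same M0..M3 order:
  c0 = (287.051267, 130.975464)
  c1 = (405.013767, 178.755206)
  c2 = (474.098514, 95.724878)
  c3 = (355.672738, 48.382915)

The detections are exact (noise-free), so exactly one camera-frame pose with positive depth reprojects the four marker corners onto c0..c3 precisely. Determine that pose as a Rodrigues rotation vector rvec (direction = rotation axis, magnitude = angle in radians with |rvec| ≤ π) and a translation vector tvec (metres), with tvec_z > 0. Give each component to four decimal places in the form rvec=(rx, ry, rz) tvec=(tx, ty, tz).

rvec=(-0.0048, 0.0314, 0.5284) tvec=(0.0945, -0.2583, 1.0774)

Intrinsics K: fx=754.2, fy=529.3, cx=314.1, cy=240.3
Marker side s = 0.195 m; corners in marker frame (Z=0):
  M0 = (-0.0975, +0.0975, 0)
  M1 = (+0.0975, +0.0975, 0)
  M2 = (+0.0975, -0.0975, 0)
  M3 = (-0.0975, -0.0975, 0)
Detected image corners:
  c0 = (287.051267, 130.975464) px
  c1 = (405.013767, 178.755206) px
  c2 = (474.098514, 95.724878) px
  c3 = (355.672738, 48.382915) px
Planar DLT: solve 8×8 A·h = b for H (H[2,2]=1):
  H  [+595.10383 -351.86143 +380.28135]
  H  [+240.61593 +425.03711 +113.40549]
  H  [-0.02896 +0.00323 +1.00000]
B = K⁻¹H; ‖b₁‖=0.928121, ‖b₂‖=0.928121; λ = 2/(‖b₁‖+‖b₂‖) = 1.077446, sign → tz>0 ⇒ λ=+1.077446
r₁ = λ·B[:,0] = (+0.86316,+0.50397,-0.03121); r₂ = λ·B[:,1] = (-0.50412,+0.86363,+0.00348)
r₃ = r₁×r₂ = (+0.02870,+0.01273,+0.99951); SVD([r₁ r₂ r₃]) → R = UVᵀ:
  R  [+0.86316 -0.50412 +0.02870]
  R  [+0.50397 +0.86363 +0.01273]
  R  [-0.03121 +0.00348 +0.99951]
t = (+0.09455, -0.25831, +1.07745) m
tr R = 2.726295; θ = arccos((tr R − 1)/2) = 0.529326 rad = 30.328°
axis k = ((R−Rᵀ)₃₂, (R−Rᵀ)₁₃, (R−Rᵀ)₂₁) / (2 sinθ) = (-0.009161, +0.059324, +0.998197)
rvec = θ·k = (-0.004849, +0.031402, +0.528372)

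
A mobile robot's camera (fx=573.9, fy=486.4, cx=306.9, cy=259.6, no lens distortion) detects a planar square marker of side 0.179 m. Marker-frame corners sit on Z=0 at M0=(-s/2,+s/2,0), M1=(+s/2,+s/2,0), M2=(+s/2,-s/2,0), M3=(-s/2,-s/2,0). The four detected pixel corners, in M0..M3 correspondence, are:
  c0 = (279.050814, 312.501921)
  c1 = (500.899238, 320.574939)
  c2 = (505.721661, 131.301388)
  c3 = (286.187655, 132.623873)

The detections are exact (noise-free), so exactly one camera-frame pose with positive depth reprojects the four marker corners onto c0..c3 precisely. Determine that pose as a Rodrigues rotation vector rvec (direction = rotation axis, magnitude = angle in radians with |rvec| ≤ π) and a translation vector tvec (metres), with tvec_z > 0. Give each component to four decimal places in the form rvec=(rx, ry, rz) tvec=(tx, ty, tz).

rvec=(-0.0333, 0.1332, 0.0301) tvec=(0.0683, -0.0348, 0.4705)

Intrinsics K: fx=573.9, fy=486.4, cx=306.9, cy=259.6
Marker side s = 0.179 m; corners in marker frame (Z=0):
  M0 = (-0.0895, +0.0895, 0)
  M1 = (+0.0895, +0.0895, 0)
  M2 = (+0.0895, -0.0895, 0)
  M3 = (-0.0895, -0.0895, 0)
Detected image corners:
  c0 = (279.050814, 312.501921) px
  c1 = (500.899238, 320.574939) px
  c2 = (505.721661, 131.301388) px
  c3 = (286.187655, 132.623873) px
Planar DLT: solve 8×8 A·h = b for H (H[2,2]=1):
  H  [+1121.60003 -59.60732 +390.18607]
  H  [-44.79905 +1015.62584 +223.66047]
  H  [-0.28316 -0.06626 +1.00000]
B = K⁻¹H; ‖b₁‖=2.125546, ‖b₂‖=2.125546; λ = 2/(‖b₁‖+‖b₂‖) = 0.470467, sign → tz>0 ⇒ λ=+0.470467
r₁ = λ·B[:,0] = (+0.99070,+0.02777,-0.13322); r₂ = λ·B[:,1] = (-0.03219,+0.99900,-0.03117)
r₃ = r₁×r₂ = (+0.13222,+0.03517,+0.99060); SVD([r₁ r₂ r₃]) → R = UVᵀ:
  R  [+0.99070 -0.03219 +0.13222]
  R  [+0.02777 +0.99900 +0.03517]
  R  [-0.13322 -0.03117 +0.99060]
t = (+0.06828, -0.03476, +0.47047) m
tr R = 2.980289; θ = arccos((tr R − 1)/2) = 0.140511 rad = 8.051°
axis k = ((R−Rᵀ)₃₂, (R−Rᵀ)₁₃, (R−Rᵀ)₂₁) / (2 sinθ) = (-0.236863, +0.947663, +0.214082)
rvec = θ·k = (-0.033282, +0.133157, +0.030081)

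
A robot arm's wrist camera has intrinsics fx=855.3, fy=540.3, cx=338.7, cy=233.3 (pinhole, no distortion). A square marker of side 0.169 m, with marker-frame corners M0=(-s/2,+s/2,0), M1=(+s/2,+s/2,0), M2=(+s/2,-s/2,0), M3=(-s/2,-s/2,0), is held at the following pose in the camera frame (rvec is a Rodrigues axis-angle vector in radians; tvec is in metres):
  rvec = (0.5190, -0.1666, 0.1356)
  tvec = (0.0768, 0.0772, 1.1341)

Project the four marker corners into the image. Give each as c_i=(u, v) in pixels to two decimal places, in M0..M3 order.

Intrinsics K: fx=855.3, fy=540.3, cx=338.7, cy=233.3
Marker side s = 0.169 m; corners in marker frame (Z=0):
  M0 = (-0.0845, +0.0845, 0)
  M1 = (+0.0845, +0.0845, 0)
  M2 = (+0.0845, -0.0845, 0)
  M3 = (-0.0845, -0.0845, 0)
rvec = (0.5190, -0.1666, 0.1356), |rvec| = θ = 0.56170 rad = 32.183°
Rodrigues: sinθ=0.53262, 1−cosθ=0.15365; R = I + sinθ·[k]× + (1−cosθ)·[k]×²:
    [+0.97753 -0.17069 -0.12370]
    [+0.08647 +0.85987 -0.50314]
    [+0.19225 +0.48113 +0.85531]
t = (0.0768, 0.0772, 1.1341) m
M0: Pc = R·M0+t = (-0.02022, +0.14255, +1.15851); u = 855.3·(-0.02022)/1.15851 + 338.7 = 323.7688, v = 540.3·(+0.14255)/1.15851 + 233.3 = 299.7826
M1: Pc = R·M1+t = (+0.14498, +0.15717, +1.19100); u = 855.3·(+0.14498)/1.19100 + 338.7 = 442.8138, v = 540.3·(+0.15717)/1.19100 + 233.3 = 304.5986
M2: Pc = R·M2+t = (+0.17382, +0.01185, +1.10969); u = 855.3·(+0.17382)/1.10969 + 338.7 = 472.6763, v = 540.3·(+0.01185)/1.10969 + 233.3 = 239.0687
M3: Pc = R·M3+t = (+0.00862, -0.00277, +1.07720); u = 855.3·(+0.00862)/1.07720 + 338.7 = 345.5459, v = 540.3·(-0.00277)/1.07720 + 233.3 = 231.9127

c0=(323.77, 299.78) c1=(442.81, 304.60) c2=(472.68, 239.07) c3=(345.55, 231.91)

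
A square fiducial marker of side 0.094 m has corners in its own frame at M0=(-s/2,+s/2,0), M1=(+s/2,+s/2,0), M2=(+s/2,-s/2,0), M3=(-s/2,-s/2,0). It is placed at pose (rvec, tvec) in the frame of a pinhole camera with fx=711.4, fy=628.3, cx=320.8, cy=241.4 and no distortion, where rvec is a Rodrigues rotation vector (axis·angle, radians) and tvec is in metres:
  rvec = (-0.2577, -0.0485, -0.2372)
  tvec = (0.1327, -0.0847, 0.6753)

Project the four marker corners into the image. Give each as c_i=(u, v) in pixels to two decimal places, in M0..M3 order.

c0=(426.72, 212.91) c1=(522.85, 193.22) c2=(492.98, 114.50) c3=(399.78, 132.69)

Intrinsics K: fx=711.4, fy=628.3, cx=320.8, cy=241.4
Marker side s = 0.094 m; corners in marker frame (Z=0):
  M0 = (-0.0470, +0.0470, 0)
  M1 = (+0.0470, +0.0470, 0)
  M2 = (+0.0470, -0.0470, 0)
  M3 = (-0.0470, -0.0470, 0)
rvec = (-0.2577, -0.0485, -0.2372), |rvec| = θ = 0.35359 rad = 20.259°
Rodrigues: sinθ=0.34627, 1−cosθ=0.06186; R = I + sinθ·[k]× + (1−cosθ)·[k]×²:
    [+0.97100 +0.23847 -0.01725]
    [-0.22610 +0.93930 +0.25806]
    [+0.07774 -0.24667 +0.96598]
t = (0.1327, -0.0847, 0.6753) m
M0: Pc = R·M0+t = (+0.09827, -0.02993, +0.66005); u = 711.4·(+0.09827)/0.66005 + 320.8 = 426.7162, v = 628.3·(-0.02993)/0.66005 + 241.4 = 212.9136
M1: Pc = R·M1+t = (+0.18955, -0.05118, +0.66736); u = 711.4·(+0.18955)/0.66736 + 320.8 = 522.8533, v = 628.3·(-0.05118)/0.66736 + 241.4 = 193.2157
M2: Pc = R·M2+t = (+0.16713, -0.13947, +0.69055); u = 711.4·(+0.16713)/0.69055 + 320.8 = 492.9754, v = 628.3·(-0.13947)/0.69055 + 241.4 = 114.4985
M3: Pc = R·M3+t = (+0.07585, -0.11822, +0.68324); u = 711.4·(+0.07585)/0.68324 + 320.8 = 399.7814, v = 628.3·(-0.11822)/0.68324 + 241.4 = 132.6859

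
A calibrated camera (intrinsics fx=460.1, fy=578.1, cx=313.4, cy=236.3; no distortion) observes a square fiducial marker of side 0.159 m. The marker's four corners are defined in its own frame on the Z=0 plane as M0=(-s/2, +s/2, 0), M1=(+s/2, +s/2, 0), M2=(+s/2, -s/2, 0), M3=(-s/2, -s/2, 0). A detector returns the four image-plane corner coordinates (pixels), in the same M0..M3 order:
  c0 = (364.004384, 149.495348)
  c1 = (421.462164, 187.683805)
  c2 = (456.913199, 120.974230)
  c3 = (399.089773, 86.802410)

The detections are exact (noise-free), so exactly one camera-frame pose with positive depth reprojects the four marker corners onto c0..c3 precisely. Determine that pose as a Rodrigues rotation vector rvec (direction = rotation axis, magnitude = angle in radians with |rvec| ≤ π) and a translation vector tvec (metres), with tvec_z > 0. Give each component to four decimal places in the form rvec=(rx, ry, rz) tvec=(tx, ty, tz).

rvec=(-0.2653, 0.2898, 0.5767) tvec=(0.2320, -0.1931, 1.1064)

Intrinsics K: fx=460.1, fy=578.1, cx=313.4, cy=236.3
Marker side s = 0.159 m; corners in marker frame (Z=0):
  M0 = (-0.0795, +0.0795, 0)
  M1 = (+0.0795, +0.0795, 0)
  M2 = (+0.0795, -0.0795, 0)
  M3 = (-0.0795, -0.0795, 0)
Detected image corners:
  c0 = (364.004384, 149.495348) px
  c1 = (421.462164, 187.683805) px
  c2 = (456.913199, 120.974230) px
  c3 = (399.089773, 86.802410) px
Planar DLT: solve 8×8 A·h = b for H (H[2,2]=1):
  H  [+236.33345 -282.62932 +409.87063]
  H  [+185.50181 +386.41732 +135.41534]
  H  [-0.30753 -0.14827 +1.00000]
B = K⁻¹H; ‖b₁‖=0.903842, ‖b₂‖=0.903842; λ = 2/(‖b₁‖+‖b₂‖) = 1.106388, sign → tz>0 ⇒ λ=+1.106388
r₁ = λ·B[:,0] = (+0.80006,+0.49410,-0.34025); r₂ = λ·B[:,1] = (-0.56789,+0.80659,-0.16404)
r₃ = r₁×r₂ = (+0.19339,+0.32447,+0.92592); SVD([r₁ r₂ r₃]) → R = UVᵀ:
  R  [+0.80006 -0.56789 +0.19339]
  R  [+0.49410 +0.80659 +0.32447]
  R  [-0.34025 -0.16404 +0.92592]
t = (+0.23198, -0.19308, +1.10639) m
tr R = 2.532573; θ = arccos((tr R − 1)/2) = 0.697755 rad = 39.978°
axis k = ((R−Rᵀ)₃₂, (R−Rᵀ)₁₃, (R−Rᵀ)₂₁) / (2 sinθ) = (-0.380164, +0.415278, +0.826450)
rvec = θ·k = (-0.265261, +0.289763, +0.576660)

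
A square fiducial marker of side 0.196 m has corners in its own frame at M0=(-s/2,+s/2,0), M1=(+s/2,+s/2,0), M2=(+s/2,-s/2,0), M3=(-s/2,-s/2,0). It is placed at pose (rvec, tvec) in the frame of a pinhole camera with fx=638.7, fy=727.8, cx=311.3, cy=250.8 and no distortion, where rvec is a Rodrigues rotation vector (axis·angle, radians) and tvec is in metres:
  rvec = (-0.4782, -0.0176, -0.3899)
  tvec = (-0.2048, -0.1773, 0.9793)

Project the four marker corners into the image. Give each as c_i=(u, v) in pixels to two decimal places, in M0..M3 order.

c0=(132.27, 202.08) c1=(258.78, 148.65) c2=(218.43, 44.68) c3=(101.99, 91.36)

Intrinsics K: fx=638.7, fy=727.8, cx=311.3, cy=250.8
Marker side s = 0.196 m; corners in marker frame (Z=0):
  M0 = (-0.0980, +0.0980, 0)
  M1 = (+0.0980, +0.0980, 0)
  M2 = (+0.0980, -0.0980, 0)
  M3 = (-0.0980, -0.0980, 0)
rvec = (-0.4782, -0.0176, -0.3899), |rvec| = θ = 0.61726 rad = 35.366°
Rodrigues: sinθ=0.57880, 1−cosθ=0.18453; R = I + sinθ·[k]× + (1−cosθ)·[k]×²:
    [+0.92622 +0.36968 +0.07380]
    [-0.36153 +0.81562 +0.45173]
    [+0.10681 -0.44508 +0.88910]
t = (-0.2048, -0.1773, 0.9793) m
M0: Pc = R·M0+t = (-0.25934, -0.06194, +0.92521); u = 638.7·(-0.25934)/0.92521 + 311.3 = 132.2704, v = 727.8·(-0.06194)/0.92521 + 250.8 = 202.0769
M1: Pc = R·M1+t = (-0.07780, -0.13280, +0.94615); u = 638.7·(-0.07780)/0.94615 + 311.3 = 258.7801, v = 727.8·(-0.13280)/0.94615 + 250.8 = 148.6475
M2: Pc = R·M2+t = (-0.15026, -0.29266, +1.03339); u = 638.7·(-0.15026)/1.03339 + 311.3 = 218.4298, v = 727.8·(-0.29266)/1.03339 + 250.8 = 44.6827
M3: Pc = R·M3+t = (-0.33180, -0.22180, +1.01245); u = 638.7·(-0.33180)/1.01245 + 311.3 = 101.9863, v = 727.8·(-0.22180)/1.01245 + 250.8 = 91.3588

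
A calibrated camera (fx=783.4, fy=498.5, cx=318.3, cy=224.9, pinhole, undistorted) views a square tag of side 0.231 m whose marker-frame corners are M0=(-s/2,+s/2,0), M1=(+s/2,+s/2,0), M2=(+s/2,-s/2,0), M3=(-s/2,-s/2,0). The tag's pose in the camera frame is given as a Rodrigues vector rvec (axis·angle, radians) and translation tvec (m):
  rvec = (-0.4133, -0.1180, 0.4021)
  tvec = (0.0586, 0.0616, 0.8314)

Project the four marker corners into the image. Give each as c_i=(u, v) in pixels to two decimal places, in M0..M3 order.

c0=(229.82, 296.40) c1=(440.88, 354.70) c2=(500.54, 231.28) c3=(312.95, 178.33)

Intrinsics K: fx=783.4, fy=498.5, cx=318.3, cy=224.9
Marker side s = 0.231 m; corners in marker frame (Z=0):
  M0 = (-0.1155, +0.1155, 0)
  M1 = (+0.1155, +0.1155, 0)
  M2 = (+0.1155, -0.1155, 0)
  M3 = (-0.1155, -0.1155, 0)
rvec = (-0.4133, -0.1180, 0.4021), |rvec| = θ = 0.58858 rad = 33.723°
Rodrigues: sinθ=0.55518, 1−cosθ=0.16827; R = I + sinθ·[k]× + (1−cosθ)·[k]×²:
    [+0.91470 -0.35559 -0.19203]
    [+0.40297 +0.83849 +0.36680]
    [+0.03058 -0.41289 +0.91027]
t = (0.0586, 0.0616, 0.8314) m
M0: Pc = R·M0+t = (-0.08812, +0.11190, +0.78018); u = 783.4·(-0.08812)/0.78018 + 318.3 = 229.8171, v = 498.5·(+0.11190)/0.78018 + 224.9 = 296.4010
M1: Pc = R·M1+t = (+0.12318, +0.20499, +0.78724); u = 783.4·(+0.12318)/0.78724 + 318.3 = 440.8757, v = 498.5·(+0.20499)/0.78724 + 224.9 = 354.7038
M2: Pc = R·M2+t = (+0.20532, +0.01130, +0.88262); u = 783.4·(+0.20532)/0.88262 + 318.3 = 500.5378, v = 498.5·(+0.01130)/0.88262 + 224.9 = 231.2806
M3: Pc = R·M3+t = (-0.00598, -0.08179, +0.87556); u = 783.4·(-0.00598)/0.87556 + 318.3 = 312.9522, v = 498.5·(-0.08179)/0.87556 + 224.9 = 178.3332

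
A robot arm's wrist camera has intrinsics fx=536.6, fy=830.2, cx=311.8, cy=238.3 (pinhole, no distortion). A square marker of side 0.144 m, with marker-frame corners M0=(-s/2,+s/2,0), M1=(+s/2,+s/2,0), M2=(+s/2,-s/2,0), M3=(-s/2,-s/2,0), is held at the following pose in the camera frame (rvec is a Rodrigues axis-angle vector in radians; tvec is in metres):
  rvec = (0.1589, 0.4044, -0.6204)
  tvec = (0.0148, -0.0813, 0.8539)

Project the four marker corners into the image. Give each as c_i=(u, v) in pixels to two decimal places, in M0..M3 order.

c0=(314.43, 252.31) c1=(383.73, 176.29) c2=(328.28, 59.06) c3=(262.45, 143.31)

Intrinsics K: fx=536.6, fy=830.2, cx=311.8, cy=238.3
Marker side s = 0.144 m; corners in marker frame (Z=0):
  M0 = (-0.0720, +0.0720, 0)
  M1 = (+0.0720, +0.0720, 0)
  M2 = (+0.0720, -0.0720, 0)
  M3 = (-0.0720, -0.0720, 0)
rvec = (0.1589, 0.4044, -0.6204), |rvec| = θ = 0.75742 rad = 43.397°
Rodrigues: sinθ=0.68705, 1−cosθ=0.27339; R = I + sinθ·[k]× + (1−cosθ)·[k]×²:
    [+0.73864 +0.59338 +0.31985]
    [-0.53214 +0.80455 -0.26370]
    [-0.41381 +0.02458 +0.91003]
t = (0.0148, -0.0813, 0.8539) m
M0: Pc = R·M0+t = (+0.00434, +0.01494, +0.88546); u = 536.6·(+0.00434)/0.88546 + 311.8 = 314.4308, v = 830.2·(+0.01494)/0.88546 + 238.3 = 252.3086
M1: Pc = R·M1+t = (+0.11071, -0.06169, +0.82588); u = 536.6·(+0.11071)/0.82588 + 311.8 = 383.7295, v = 830.2·(-0.06169)/0.82588 + 238.3 = 176.2904
M2: Pc = R·M2+t = (+0.02526, -0.17754, +0.82234); u = 536.6·(+0.02526)/0.82234 + 311.8 = 328.2822, v = 830.2·(-0.17754)/0.82234 + 238.3 = 59.0611
M3: Pc = R·M3+t = (-0.08111, -0.10091, +0.88192); u = 536.6·(-0.08111)/0.88192 + 311.8 = 262.4518, v = 830.2·(-0.10091)/0.88192 + 238.3 = 143.3051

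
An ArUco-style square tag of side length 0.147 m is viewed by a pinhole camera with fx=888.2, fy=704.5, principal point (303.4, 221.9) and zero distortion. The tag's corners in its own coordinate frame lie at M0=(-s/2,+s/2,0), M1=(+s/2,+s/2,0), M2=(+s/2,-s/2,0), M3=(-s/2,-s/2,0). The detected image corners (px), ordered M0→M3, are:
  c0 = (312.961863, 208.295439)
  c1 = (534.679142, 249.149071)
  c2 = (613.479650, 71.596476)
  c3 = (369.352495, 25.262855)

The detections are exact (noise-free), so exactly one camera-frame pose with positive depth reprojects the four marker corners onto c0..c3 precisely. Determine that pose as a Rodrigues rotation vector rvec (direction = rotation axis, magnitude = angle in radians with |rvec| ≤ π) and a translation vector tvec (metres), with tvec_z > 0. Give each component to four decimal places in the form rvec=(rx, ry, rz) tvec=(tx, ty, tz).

rvec=(0.3736, 0.0181, 0.2297) tvec=(0.0938, -0.0610, 0.5448)

Intrinsics K: fx=888.2, fy=704.5, cx=303.4, cy=221.9
Marker side s = 0.147 m; corners in marker frame (Z=0):
  M0 = (-0.0735, +0.0735, 0)
  M1 = (+0.0735, +0.0735, 0)
  M2 = (+0.0735, -0.0735, 0)
  M3 = (-0.0735, -0.0735, 0)
Detected image corners:
  c0 = (312.961863, 208.295439) px
  c1 = (534.679142, 249.149071) px
  c2 = (613.479650, 71.596476) px
  c3 = (369.352495, 25.262855) px
Planar DLT: solve 8×8 A·h = b for H (H[2,2]=1):
  H  [+1601.50952 -154.55516 +456.34778]
  H  [+301.92265 +1318.93948 +143.07233]
  H  [+0.04533 +0.66766 +1.00000]
B = K⁻¹H; ‖b₁‖=1.835548, ‖b₂‖=1.835548; λ = 2/(‖b₁‖+‖b₂‖) = 0.544796, sign → tz>0 ⇒ λ=+0.544796
r₁ = λ·B[:,0] = (+0.97388,+0.22570,+0.02470); r₂ = λ·B[:,1] = (-0.21905,+0.90538,+0.36374)
r₃ = r₁×r₂ = (+0.05974,-0.35965,+0.93117); SVD([r₁ r₂ r₃]) → R = UVᵀ:
  R  [+0.97388 -0.21905 +0.05974]
  R  [+0.22570 +0.90538 -0.35965]
  R  [+0.02470 +0.36374 +0.93117]
t = (+0.09381, -0.06096, +0.54480) m
tr R = 2.810437; θ = arccos((tr R − 1)/2) = 0.438902 rad = 25.147°
axis k = ((R−Rᵀ)₃₂, (R−Rᵀ)₁₃, (R−Rᵀ)₂₁) / (2 sinθ) = (+0.851150, +0.041227, +0.523301)
rvec = θ·k = (+0.373572, +0.018094, +0.229678)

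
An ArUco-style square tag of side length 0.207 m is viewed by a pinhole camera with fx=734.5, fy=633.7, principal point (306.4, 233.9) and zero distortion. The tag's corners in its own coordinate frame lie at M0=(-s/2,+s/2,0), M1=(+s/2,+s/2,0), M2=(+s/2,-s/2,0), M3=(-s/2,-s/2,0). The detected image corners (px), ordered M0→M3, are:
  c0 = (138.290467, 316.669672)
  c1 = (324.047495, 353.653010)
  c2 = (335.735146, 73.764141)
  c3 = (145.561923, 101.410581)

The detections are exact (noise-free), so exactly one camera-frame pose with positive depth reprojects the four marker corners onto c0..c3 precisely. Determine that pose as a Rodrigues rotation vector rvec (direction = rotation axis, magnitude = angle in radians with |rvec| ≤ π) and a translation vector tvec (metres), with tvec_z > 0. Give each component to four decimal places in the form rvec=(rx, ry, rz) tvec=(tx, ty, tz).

rvec=(0.0124, 0.7488, 0.0436) tvec=(-0.0608, -0.0189, 0.5390)

Intrinsics K: fx=734.5, fy=633.7, cx=306.4, cy=233.9
Marker side s = 0.207 m; corners in marker frame (Z=0):
  M0 = (-0.1035, +0.1035, 0)
  M1 = (+0.1035, +0.1035, 0)
  M2 = (+0.1035, -0.1035, 0)
  M3 = (-0.1035, -0.1035, 0)
Detected image corners:
  c0 = (138.290467, 316.669672) px
  c1 = (324.047495, 353.653010) px
  c2 = (335.735146, 73.764141) px
  c3 = (145.561923, 101.410581) px
Planar DLT: solve 8×8 A·h = b for H (H[2,2]=1):
  H  [+610.25740 -32.64098 +223.60797]
  H  [-243.40930 +1186.15534 +211.70815]
  H  [-1.26206 +0.04985 +1.00000]
B = K⁻¹H; ‖b₁‖=1.855210, ‖b₂‖=1.855210; λ = 2/(‖b₁‖+‖b₂‖) = 0.539022, sign → tz>0 ⇒ λ=+0.539022
r₁ = λ·B[:,0] = (+0.73163,+0.04405,-0.68028); r₂ = λ·B[:,1] = (-0.03516,+0.99902,+0.02687)
r₃ = r₁×r₂ = (+0.68080,+0.00426,+0.73246); SVD([r₁ r₂ r₃]) → R = UVᵀ:
  R  [+0.73163 -0.03516 +0.68080]
  R  [+0.04405 +0.99902 +0.00426]
  R  [-0.68028 +0.02687 +0.73246]
t = (-0.06076, -0.01888, +0.53902) m
tr R = 2.463107; θ = arccos((tr R − 1)/2) = 0.750199 rad = 42.983°
axis k = ((R−Rᵀ)₃₂, (R−Rᵀ)₁₃, (R−Rᵀ)₂₁) / (2 sinθ) = (+0.016582, +0.998173, +0.058093)
rvec = θ·k = (+0.012440, +0.748828, +0.043581)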